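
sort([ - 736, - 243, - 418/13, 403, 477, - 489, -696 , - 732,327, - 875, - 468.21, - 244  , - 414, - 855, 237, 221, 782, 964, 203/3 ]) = [-875, - 855,- 736,-732, - 696, - 489,-468.21, -414, -244, - 243,- 418/13, 203/3,221,237,327,403, 477, 782, 964]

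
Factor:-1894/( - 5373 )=2^1*3^( - 3)*199^( - 1)*947^1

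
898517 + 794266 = 1692783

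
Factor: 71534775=3^1*5^2 *13^1 *73369^1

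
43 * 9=387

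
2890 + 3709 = 6599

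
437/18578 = 437/18578 = 0.02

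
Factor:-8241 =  - 3^1*41^1 *67^1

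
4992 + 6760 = 11752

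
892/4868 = 223/1217= 0.18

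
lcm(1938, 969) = 1938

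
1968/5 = 1968/5= 393.60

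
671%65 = 21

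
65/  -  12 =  - 65/12 = -  5.42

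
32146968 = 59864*537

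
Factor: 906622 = 2^1*453311^1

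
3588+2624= 6212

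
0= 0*709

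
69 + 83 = 152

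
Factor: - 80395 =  - 5^1*7^1*2297^1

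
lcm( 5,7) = 35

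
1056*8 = 8448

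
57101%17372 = 4985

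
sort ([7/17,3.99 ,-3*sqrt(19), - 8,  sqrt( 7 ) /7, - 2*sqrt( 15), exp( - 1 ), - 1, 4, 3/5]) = [ - 3*sqrt(19), - 8 , - 2* sqrt(15 ), - 1,exp( - 1),sqrt(7 ) /7, 7/17, 3/5, 3.99,4]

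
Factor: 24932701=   47^1* 619^1*857^1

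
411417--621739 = 1033156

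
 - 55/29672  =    -  1 +29617/29672 = - 0.00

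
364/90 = 4+ 2/45= 4.04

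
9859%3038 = 745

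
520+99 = 619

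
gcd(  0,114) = 114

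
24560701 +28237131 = 52797832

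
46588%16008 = 14572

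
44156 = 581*76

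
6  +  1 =7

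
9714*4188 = 40682232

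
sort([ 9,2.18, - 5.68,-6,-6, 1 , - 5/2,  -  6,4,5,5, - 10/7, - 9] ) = [ - 9, - 6, - 6 , -6,-5.68,- 5/2,-10/7,  1,2.18, 4, 5,5, 9] 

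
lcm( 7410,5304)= 503880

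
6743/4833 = 1+1910/4833= 1.40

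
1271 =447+824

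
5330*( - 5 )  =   - 26650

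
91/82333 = 91/82333=0.00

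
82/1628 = 41/814 = 0.05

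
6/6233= 6/6233 = 0.00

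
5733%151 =146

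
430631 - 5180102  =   - 4749471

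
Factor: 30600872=2^3*3825109^1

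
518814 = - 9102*( - 57) 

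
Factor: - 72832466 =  - 2^1*7^1 *1109^1*4691^1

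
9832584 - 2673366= 7159218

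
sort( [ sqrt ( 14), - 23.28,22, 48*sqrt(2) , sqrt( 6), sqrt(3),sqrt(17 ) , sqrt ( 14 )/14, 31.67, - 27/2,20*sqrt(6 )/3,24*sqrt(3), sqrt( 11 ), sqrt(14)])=[ - 23.28,  -  27/2 , sqrt(14 ) /14, sqrt(3 ), sqrt( 6 ),  sqrt(11 ), sqrt (14), sqrt( 14 ), sqrt(17),  20*sqrt ( 6)/3, 22, 31.67, 24*sqrt(3),48*sqrt( 2 )] 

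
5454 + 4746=10200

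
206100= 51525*4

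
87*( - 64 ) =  - 5568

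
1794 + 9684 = 11478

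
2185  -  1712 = 473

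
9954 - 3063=6891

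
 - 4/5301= -1 + 5297/5301 = - 0.00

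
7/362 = 7/362 = 0.02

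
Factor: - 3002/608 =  - 2^( - 4)*79^1 = -79/16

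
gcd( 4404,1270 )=2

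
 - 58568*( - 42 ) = 2459856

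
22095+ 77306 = 99401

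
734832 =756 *972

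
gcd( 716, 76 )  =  4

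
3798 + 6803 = 10601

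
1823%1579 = 244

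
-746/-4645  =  746/4645 = 0.16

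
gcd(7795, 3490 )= 5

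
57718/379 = 152 + 110/379  =  152.29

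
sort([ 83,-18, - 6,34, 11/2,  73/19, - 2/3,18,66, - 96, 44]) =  [ - 96,-18,  -  6, - 2/3,73/19,11/2,  18,34,  44,66,83]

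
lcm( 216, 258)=9288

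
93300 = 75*1244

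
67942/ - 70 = -4853/5 = - 970.60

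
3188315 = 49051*65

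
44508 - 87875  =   - 43367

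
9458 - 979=8479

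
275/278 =275/278=0.99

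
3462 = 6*577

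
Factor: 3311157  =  3^1*919^1*1201^1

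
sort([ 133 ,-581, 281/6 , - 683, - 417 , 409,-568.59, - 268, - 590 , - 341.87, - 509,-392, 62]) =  [-683 ,  -  590, - 581, - 568.59 , - 509,  -  417 , -392  ,  -  341.87, - 268, 281/6, 62,133, 409]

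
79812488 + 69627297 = 149439785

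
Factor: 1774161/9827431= 3^2*31^1*373^( - 1)*6359^1*26347^(-1 )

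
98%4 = 2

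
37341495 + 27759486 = 65100981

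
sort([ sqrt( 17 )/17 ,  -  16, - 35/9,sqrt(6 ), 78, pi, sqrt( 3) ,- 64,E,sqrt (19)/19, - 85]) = [ - 85, - 64 , - 16, - 35/9,sqrt( 19 )/19 , sqrt ( 17 )/17, sqrt(3 ),sqrt( 6),E , pi, 78 ] 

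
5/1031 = 5/1031 = 0.00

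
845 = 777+68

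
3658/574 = 6  +  107/287 = 6.37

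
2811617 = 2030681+780936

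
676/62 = 338/31=10.90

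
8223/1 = 8223 = 8223.00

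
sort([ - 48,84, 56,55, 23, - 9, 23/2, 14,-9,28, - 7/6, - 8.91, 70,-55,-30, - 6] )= [ - 55, - 48, - 30 , - 9, - 9, - 8.91, - 6, - 7/6 , 23/2, 14,23,28, 55,56, 70, 84] 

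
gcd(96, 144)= 48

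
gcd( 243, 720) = 9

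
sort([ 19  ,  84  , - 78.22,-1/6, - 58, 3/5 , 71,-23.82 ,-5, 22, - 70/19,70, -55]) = [-78.22,-58,-55,-23.82, - 5,-70/19, - 1/6, 3/5, 19,  22, 70, 71 , 84]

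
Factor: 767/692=2^(-2)*13^1*59^1 * 173^(-1)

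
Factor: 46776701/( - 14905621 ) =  - 443^( - 1) * 33647^(  -  1)*46776701^1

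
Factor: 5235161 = 109^1*48029^1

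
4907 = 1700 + 3207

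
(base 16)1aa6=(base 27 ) 99i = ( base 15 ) 204C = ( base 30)7hc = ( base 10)6822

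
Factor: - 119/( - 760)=2^ ( - 3) * 5^( - 1)*7^1* 17^1 * 19^( - 1 )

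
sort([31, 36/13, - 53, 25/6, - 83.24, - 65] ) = [ -83.24 , - 65, - 53, 36/13, 25/6, 31] 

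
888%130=108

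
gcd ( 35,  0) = 35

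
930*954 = 887220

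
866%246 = 128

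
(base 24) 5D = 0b10000101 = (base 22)61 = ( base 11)111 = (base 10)133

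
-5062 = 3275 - 8337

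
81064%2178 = 478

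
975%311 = 42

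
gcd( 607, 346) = 1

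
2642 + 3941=6583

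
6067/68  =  6067/68 = 89.22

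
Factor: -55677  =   -3^1*67^1*277^1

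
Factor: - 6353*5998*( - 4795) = 2^1*5^1*7^1*137^1 * 2999^1*6353^1= 182714884730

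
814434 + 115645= 930079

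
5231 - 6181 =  - 950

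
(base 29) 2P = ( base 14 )5d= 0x53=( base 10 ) 83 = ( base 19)47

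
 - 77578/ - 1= 77578 + 0/1 = 77578.00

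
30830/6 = 15415/3 = 5138.33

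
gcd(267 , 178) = 89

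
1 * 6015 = 6015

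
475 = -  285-  -  760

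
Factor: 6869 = 6869^1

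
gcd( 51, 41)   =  1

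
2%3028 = 2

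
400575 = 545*735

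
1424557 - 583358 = 841199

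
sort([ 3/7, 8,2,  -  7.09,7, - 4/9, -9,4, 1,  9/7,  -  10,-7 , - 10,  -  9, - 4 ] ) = [ - 10, - 10, - 9, - 9  , - 7.09,  -  7, - 4,  -  4/9 , 3/7,  1 , 9/7,2,4,  7,8 ] 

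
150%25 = 0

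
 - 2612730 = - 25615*102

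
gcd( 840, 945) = 105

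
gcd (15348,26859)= 3837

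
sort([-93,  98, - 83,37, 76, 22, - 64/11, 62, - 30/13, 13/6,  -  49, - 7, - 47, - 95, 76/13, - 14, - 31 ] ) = [ - 95,-93, - 83, - 49, - 47, - 31,-14, - 7, -64/11, - 30/13, 13/6, 76/13,  22, 37, 62,  76,98]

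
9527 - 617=8910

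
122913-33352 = 89561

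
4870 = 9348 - 4478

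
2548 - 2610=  - 62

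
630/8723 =630/8723 = 0.07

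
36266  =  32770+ 3496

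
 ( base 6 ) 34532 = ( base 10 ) 4952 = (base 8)11530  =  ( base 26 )78C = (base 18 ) F52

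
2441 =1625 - - 816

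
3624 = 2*1812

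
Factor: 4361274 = 2^1*3^2 * 79^1*3067^1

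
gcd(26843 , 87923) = 1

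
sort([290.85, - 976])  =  [ - 976, 290.85] 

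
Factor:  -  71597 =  - 71597^1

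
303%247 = 56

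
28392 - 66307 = -37915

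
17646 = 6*2941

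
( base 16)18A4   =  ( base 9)8578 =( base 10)6308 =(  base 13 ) 2B43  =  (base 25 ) A28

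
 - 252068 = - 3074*82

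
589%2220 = 589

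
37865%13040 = 11785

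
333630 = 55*6066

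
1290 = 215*6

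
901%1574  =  901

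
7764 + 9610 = 17374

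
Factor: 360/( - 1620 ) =  -  2/9 = - 2^1*3^( - 2)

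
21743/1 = 21743 = 21743.00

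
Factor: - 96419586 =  - 2^1*3^1*16069931^1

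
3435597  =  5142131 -1706534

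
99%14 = 1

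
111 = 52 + 59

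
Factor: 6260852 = 2^2*13^1*120401^1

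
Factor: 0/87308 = 0  =  0^1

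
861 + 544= 1405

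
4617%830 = 467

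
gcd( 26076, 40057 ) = 41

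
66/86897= 66/86897 = 0.00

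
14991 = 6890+8101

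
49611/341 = 49611/341 = 145.49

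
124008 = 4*31002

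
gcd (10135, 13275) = 5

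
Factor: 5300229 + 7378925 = 2^1*6339577^1 = 12679154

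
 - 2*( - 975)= 1950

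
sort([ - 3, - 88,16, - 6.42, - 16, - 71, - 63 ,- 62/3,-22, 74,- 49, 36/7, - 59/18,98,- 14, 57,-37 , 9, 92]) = [-88,-71, - 63, - 49, - 37, - 22,  -  62/3, - 16, - 14,-6.42, - 59/18, - 3,36/7,9, 16,57, 74,92, 98 ] 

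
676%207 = 55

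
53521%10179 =2626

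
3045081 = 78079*39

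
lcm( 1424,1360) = 121040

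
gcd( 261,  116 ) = 29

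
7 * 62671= 438697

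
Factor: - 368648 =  - 2^3*7^1*29^1*227^1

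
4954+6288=11242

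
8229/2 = 4114 + 1/2=4114.50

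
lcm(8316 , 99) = 8316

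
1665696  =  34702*48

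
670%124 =50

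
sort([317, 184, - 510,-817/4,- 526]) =[ - 526, - 510, - 817/4,184,317 ]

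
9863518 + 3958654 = 13822172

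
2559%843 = 30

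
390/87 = 4 + 14/29 = 4.48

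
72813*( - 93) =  - 6771609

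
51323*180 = 9238140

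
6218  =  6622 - 404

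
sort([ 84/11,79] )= [ 84/11, 79]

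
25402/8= 3175  +  1/4 = 3175.25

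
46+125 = 171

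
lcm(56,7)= 56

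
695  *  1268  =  881260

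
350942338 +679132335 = 1030074673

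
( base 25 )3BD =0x873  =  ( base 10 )2163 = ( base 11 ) 1697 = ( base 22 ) 4A7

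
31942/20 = 1597 + 1/10 = 1597.10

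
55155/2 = 55155/2 = 27577.50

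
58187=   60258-2071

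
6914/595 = 11 + 369/595 = 11.62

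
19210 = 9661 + 9549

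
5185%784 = 481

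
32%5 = 2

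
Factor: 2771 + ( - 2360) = 3^1*137^1 = 411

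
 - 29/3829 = -29/3829= - 0.01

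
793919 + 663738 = 1457657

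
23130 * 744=17208720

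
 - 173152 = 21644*( - 8 )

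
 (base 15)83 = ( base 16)7B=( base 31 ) 3u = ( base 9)146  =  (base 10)123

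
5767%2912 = 2855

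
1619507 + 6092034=7711541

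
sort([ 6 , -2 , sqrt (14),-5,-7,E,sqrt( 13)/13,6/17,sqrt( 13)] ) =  [ - 7, - 5, - 2,  sqrt(13)/13,6/17,E,sqrt (13),sqrt( 14 ), 6] 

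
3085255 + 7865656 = 10950911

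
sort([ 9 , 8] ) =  [8, 9] 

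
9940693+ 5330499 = 15271192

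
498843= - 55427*( - 9)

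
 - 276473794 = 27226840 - 303700634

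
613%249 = 115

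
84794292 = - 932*( - 90981 )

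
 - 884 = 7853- 8737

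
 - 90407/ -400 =90407/400= 226.02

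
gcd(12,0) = 12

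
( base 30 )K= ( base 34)K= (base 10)20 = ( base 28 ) k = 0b10100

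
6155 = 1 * 6155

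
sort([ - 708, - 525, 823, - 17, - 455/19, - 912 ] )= [ - 912, - 708,-525, - 455/19, - 17, 823 ] 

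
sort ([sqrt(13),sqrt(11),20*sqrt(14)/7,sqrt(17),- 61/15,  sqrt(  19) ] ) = [ - 61/15,sqrt(11),  sqrt( 13 ), sqrt( 17 ),sqrt(19),20*sqrt(14) /7]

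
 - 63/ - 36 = 1 +3/4  =  1.75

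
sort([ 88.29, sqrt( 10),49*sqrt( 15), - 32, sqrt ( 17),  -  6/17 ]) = [ - 32  , - 6/17, sqrt (10),  sqrt(17),88.29, 49 * sqrt (15) ]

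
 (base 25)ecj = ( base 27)CBO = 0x236D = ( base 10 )9069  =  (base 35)7e4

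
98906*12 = 1186872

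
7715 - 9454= - 1739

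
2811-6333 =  - 3522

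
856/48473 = 856/48473 = 0.02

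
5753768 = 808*7121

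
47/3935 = 47/3935  =  0.01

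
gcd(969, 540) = 3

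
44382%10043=4210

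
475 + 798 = 1273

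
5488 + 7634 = 13122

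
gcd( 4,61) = 1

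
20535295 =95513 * 215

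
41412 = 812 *51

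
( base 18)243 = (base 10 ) 723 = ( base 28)pn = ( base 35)kn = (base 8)1323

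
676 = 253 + 423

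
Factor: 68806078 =2^1*11^1 *89^1*35141^1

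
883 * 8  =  7064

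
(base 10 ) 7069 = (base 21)G0D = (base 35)5qy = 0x1B9D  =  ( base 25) b7j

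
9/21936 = 3/7312 =0.00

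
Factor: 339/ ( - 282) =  - 2^( - 1 ) * 47^ (  -  1 )*113^1  =  - 113/94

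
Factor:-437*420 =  - 183540 = - 2^2 * 3^1*5^1*7^1*  19^1*23^1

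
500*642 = 321000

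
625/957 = 625/957 = 0.65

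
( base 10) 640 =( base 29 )m2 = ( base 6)2544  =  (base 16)280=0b1010000000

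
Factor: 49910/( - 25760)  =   - 31/16 = -2^ (  -  4 )*31^1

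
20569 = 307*67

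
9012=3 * 3004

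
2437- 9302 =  - 6865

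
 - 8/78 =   -  4/39 = - 0.10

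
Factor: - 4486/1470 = -3^(-1 )*5^( - 1)*7^(-2) * 2243^1 = - 2243/735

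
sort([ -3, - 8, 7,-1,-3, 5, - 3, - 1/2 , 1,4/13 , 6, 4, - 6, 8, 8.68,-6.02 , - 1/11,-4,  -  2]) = [ - 8,-6.02, - 6, - 4, - 3, - 3, - 3, - 2,  -  1, - 1/2, - 1/11, 4/13, 1, 4,5, 6, 7, 8, 8.68 ]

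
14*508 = 7112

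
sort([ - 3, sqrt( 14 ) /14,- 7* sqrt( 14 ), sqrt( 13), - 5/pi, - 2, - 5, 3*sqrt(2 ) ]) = [ - 7*sqrt( 14 ), - 5, - 3, -2,-5/pi,sqrt( 14 ) /14,  sqrt( 13 ),3* sqrt(2 ) ] 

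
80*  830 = 66400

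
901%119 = 68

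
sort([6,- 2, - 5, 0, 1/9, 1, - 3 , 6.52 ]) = [-5, - 3, - 2, 0, 1/9, 1,  6,6.52 ] 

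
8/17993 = 8/17993 = 0.00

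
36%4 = 0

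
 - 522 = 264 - 786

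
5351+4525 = 9876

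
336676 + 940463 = 1277139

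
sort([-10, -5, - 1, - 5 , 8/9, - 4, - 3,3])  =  [-10,-5,-5,-4, - 3,-1, 8/9,3 ] 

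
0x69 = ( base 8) 151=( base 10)105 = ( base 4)1221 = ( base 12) 89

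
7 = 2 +5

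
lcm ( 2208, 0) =0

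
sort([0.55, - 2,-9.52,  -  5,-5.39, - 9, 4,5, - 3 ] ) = [ - 9.52, - 9, - 5.39,-5, - 3,-2,0.55,4,5 ] 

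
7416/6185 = 7416/6185 = 1.20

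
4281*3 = 12843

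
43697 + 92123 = 135820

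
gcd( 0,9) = 9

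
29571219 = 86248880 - 56677661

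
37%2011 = 37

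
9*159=1431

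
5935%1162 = 125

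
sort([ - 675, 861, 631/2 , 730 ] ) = [ - 675, 631/2,730, 861]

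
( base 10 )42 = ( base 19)24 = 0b101010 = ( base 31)1B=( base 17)28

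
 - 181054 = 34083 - 215137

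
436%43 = 6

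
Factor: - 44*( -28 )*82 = 101024 = 2^5*7^1*11^1*41^1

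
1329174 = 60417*22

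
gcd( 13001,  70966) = 1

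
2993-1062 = 1931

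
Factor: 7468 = 2^2*1867^1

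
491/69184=491/69184  =  0.01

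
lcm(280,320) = 2240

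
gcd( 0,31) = 31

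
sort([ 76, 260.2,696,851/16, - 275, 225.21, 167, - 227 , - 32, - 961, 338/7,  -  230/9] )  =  [ - 961,-275,  -  227, - 32,-230/9, 338/7 , 851/16, 76,167, 225.21,  260.2, 696] 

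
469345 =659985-190640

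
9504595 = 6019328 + 3485267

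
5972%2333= 1306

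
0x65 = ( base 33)32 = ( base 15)6b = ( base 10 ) 101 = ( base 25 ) 41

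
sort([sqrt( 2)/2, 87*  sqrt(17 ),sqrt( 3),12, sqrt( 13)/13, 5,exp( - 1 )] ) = [sqrt( 13)/13, exp( - 1),  sqrt( 2)/2,sqrt( 3 ), 5,  12,87*sqrt(17 )] 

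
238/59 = 238/59 = 4.03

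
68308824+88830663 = 157139487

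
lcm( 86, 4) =172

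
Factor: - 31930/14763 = -2^1*3^( - 1 ) * 5^1*7^ ( - 1)*19^( - 1 )*31^1*37^( - 1 )*103^1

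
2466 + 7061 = 9527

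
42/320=21/160 = 0.13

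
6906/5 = 1381 + 1/5 = 1381.20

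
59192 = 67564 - 8372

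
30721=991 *31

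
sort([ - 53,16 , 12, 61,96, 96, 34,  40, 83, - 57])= [ - 57,- 53 , 12, 16,  34,40,  61, 83, 96,96]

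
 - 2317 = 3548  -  5865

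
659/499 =659/499  =  1.32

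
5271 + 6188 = 11459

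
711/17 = 41  +  14/17 =41.82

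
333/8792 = 333/8792= 0.04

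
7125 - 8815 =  - 1690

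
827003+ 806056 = 1633059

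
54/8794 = 27/4397 = 0.01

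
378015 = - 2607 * (-145)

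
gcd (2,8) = 2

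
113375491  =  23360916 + 90014575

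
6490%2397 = 1696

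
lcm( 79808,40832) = 1755776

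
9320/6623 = 1 + 2697/6623 = 1.41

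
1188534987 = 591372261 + 597162726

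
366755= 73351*5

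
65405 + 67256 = 132661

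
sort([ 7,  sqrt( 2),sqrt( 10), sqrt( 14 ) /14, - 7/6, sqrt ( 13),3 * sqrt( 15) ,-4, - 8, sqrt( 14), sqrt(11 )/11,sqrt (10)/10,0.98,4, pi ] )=[-8 ,  -  4, - 7/6,sqrt( 14 ) /14 , sqrt( 11)/11, sqrt( 10) /10,0.98,sqrt( 2),pi, sqrt( 10 ),sqrt( 13) , sqrt( 14), 4,7,3 *sqrt(15) ] 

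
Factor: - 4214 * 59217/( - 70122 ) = 7^2 * 13^( - 1)  *  29^( - 1 )*31^ ( - 1 )*43^1*19739^1 = 41590073/11687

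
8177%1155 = 92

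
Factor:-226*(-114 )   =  2^2*3^1*19^1* 113^1= 25764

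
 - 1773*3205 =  - 5682465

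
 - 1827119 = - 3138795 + 1311676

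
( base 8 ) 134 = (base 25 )3H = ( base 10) 92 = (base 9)112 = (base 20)4c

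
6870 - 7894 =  - 1024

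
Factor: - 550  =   - 2^1*5^2*11^1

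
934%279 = 97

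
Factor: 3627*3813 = 13829751 = 3^3*13^1*31^2*41^1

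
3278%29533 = 3278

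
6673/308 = 21 + 205/308 = 21.67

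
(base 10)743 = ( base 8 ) 1347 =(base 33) MH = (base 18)255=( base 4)23213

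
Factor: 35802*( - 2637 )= - 2^1 * 3^6*13^1*17^1*293^1 = - 94409874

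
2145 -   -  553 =2698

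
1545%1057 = 488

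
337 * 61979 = 20886923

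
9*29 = 261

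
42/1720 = 21/860 = 0.02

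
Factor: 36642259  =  17^1*83^1 * 25969^1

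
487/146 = 3 + 49/146 = 3.34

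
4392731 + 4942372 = 9335103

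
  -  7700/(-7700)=1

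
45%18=9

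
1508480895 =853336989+655143906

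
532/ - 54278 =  - 1+3839/3877 = - 0.01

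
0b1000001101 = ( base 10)525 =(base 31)GT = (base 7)1350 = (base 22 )11j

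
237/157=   237/157= 1.51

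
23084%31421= 23084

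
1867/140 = 1867/140 = 13.34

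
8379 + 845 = 9224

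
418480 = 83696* 5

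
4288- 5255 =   -  967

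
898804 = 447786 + 451018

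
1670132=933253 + 736879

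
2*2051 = 4102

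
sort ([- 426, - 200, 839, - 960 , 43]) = [ - 960, - 426, - 200, 43,839 ] 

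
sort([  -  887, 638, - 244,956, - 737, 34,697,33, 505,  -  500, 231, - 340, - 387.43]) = [ - 887, - 737, - 500,-387.43, - 340, - 244,33,  34, 231, 505 , 638,697, 956] 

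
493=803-310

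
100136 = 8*12517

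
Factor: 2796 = 2^2*3^1*233^1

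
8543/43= 8543/43 = 198.67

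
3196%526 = 40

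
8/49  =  8/49 = 0.16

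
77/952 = 11/136 = 0.08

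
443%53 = 19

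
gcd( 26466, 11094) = 6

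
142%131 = 11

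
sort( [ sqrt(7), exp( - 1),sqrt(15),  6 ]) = [exp( - 1), sqrt( 7), sqrt( 15), 6 ]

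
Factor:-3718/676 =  - 2^( - 1 )*11^1 = - 11/2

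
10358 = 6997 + 3361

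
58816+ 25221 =84037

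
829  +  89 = 918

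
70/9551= 70/9551 = 0.01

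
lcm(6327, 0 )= 0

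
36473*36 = 1313028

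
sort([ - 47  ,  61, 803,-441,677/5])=[ - 441 ,-47,61 , 677/5 , 803]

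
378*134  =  50652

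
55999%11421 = 10315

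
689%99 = 95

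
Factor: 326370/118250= 3^1*5^(-2 )*23^1 =69/25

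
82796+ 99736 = 182532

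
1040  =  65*16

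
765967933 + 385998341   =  1151966274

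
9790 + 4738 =14528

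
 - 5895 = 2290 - 8185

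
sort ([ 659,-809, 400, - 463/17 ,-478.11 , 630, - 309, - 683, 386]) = [ - 809, - 683, - 478.11, - 309, - 463/17,386,400, 630, 659]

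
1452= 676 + 776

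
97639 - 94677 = 2962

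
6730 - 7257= - 527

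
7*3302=23114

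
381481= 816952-435471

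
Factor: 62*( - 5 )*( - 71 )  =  2^1*5^1 * 31^1*71^1= 22010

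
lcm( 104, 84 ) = 2184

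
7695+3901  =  11596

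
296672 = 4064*73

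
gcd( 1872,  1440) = 144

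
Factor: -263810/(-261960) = 713/708 = 2^(- 2 )*3^ ( - 1)*23^1*31^1*59^( - 1)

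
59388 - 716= 58672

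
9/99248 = 9/99248= 0.00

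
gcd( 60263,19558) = 7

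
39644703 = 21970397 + 17674306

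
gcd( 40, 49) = 1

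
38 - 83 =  - 45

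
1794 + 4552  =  6346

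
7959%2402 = 753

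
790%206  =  172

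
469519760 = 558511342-88991582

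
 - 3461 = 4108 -7569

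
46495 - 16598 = 29897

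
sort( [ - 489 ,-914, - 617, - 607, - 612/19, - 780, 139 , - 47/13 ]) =[ - 914, - 780 , - 617, - 607, - 489, - 612/19, - 47/13,139 ]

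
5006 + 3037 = 8043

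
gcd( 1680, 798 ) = 42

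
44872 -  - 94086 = 138958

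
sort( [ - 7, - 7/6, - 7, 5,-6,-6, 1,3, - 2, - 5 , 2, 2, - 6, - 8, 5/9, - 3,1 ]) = [  -  8, - 7, - 7, - 6, - 6, - 6,  -  5 ,-3, - 2, - 7/6, 5/9, 1, 1,2, 2, 3,5 ] 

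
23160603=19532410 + 3628193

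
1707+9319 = 11026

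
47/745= 47/745=0.06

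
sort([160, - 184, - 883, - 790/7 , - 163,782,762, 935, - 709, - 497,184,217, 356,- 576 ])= [ - 883,-709 ,-576,-497,  -  184,  -  163, - 790/7, 160, 184, 217,356, 762, 782,935]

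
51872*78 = 4046016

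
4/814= 2/407 = 0.00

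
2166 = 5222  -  3056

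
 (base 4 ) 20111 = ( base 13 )320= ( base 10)533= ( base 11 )445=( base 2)1000010101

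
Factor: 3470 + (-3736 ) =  - 2^1*7^1*19^1 = - 266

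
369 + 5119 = 5488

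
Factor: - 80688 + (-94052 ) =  - 2^2* 5^1*8737^1 = - 174740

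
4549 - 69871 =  - 65322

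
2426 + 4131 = 6557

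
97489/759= 128 + 337/759 = 128.44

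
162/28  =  81/14 = 5.79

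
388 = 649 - 261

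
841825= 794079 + 47746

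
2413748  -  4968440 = -2554692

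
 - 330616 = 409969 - 740585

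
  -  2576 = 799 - 3375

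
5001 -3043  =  1958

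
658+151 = 809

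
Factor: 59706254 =2^1*229^1 *130363^1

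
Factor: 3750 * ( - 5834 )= - 21877500=-  2^2*3^1*5^4*2917^1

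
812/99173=812/99173 = 0.01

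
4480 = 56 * 80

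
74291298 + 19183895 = 93475193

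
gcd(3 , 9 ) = 3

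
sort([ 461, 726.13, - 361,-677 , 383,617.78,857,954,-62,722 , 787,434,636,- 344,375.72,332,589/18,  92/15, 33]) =[-677, - 361, -344, - 62,92/15,589/18,33,  332,375.72,383,434,461,617.78,636,722,  726.13, 787,857,  954]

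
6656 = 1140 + 5516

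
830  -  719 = 111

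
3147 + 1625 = 4772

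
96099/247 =389  +  16/247 = 389.06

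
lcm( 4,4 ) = 4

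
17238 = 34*507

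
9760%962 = 140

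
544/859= 544/859 = 0.63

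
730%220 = 70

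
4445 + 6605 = 11050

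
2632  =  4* 658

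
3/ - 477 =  - 1  +  158/159 = - 0.01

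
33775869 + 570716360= 604492229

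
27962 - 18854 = 9108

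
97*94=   9118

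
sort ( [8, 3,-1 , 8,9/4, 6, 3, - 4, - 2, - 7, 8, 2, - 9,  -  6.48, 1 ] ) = [ - 9, - 7, - 6.48,- 4, - 2, - 1,1, 2,9/4,3,3, 6,8,8 , 8 ] 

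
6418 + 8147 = 14565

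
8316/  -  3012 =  - 693/251=- 2.76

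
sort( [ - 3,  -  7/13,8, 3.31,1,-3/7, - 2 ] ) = [ - 3,-2, - 7/13,-3/7, 1,  3.31,8 ]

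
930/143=6 + 72/143 = 6.50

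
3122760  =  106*29460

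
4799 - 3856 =943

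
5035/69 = 5035/69 = 72.97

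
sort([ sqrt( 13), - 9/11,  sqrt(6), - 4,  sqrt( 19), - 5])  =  [ - 5, - 4, - 9/11,sqrt(6 ),sqrt( 13 ),sqrt( 19) ] 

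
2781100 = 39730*70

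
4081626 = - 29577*(-138)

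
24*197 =4728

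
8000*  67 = 536000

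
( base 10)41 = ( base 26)1F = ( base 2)101001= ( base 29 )1c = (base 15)2b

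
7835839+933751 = 8769590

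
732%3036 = 732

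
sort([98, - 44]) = [ - 44,98] 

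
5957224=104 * 57281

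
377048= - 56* (  -  6733 ) 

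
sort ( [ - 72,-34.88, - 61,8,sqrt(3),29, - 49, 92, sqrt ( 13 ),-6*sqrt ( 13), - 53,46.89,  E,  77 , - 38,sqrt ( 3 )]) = [-72, - 61 , - 53 , - 49, - 38, - 34.88, - 6*sqrt(13) , sqrt(3),sqrt( 3 ), E,sqrt( 13) , 8, 29,46.89,77,92]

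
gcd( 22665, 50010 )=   15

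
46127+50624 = 96751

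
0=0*8331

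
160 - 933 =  - 773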